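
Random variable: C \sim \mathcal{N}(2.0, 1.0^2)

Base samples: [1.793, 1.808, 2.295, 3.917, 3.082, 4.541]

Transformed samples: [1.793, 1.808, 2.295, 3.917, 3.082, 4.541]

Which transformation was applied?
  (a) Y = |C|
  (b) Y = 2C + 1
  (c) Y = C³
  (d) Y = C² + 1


Checking option (a) Y = |C|:
  C = 1.793 -> Y = 1.793 ✓
  C = 1.808 -> Y = 1.808 ✓
  C = 2.295 -> Y = 2.295 ✓
All samples match this transformation.

(a) |C|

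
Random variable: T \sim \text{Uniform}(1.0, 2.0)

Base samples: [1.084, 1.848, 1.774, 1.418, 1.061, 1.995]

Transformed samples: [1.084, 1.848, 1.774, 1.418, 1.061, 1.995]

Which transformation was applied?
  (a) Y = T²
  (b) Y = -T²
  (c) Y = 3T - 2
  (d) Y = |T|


Checking option (d) Y = |T|:
  T = 1.084 -> Y = 1.084 ✓
  T = 1.848 -> Y = 1.848 ✓
  T = 1.774 -> Y = 1.774 ✓
All samples match this transformation.

(d) |T|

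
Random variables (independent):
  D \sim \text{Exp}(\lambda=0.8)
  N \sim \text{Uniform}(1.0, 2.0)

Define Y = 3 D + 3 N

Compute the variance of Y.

For independent RVs: Var(aX + bY) = a²Var(X) + b²Var(Y)
Var(D) = 1.5625
Var(N) = 0.083333333
Var(Y) = 3²*1.5625 + 3²*0.083333333
= 9*1.5625 + 9*0.083333333 = 14.8125

14.8125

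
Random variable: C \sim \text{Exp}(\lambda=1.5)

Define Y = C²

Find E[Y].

E[C²] = Var(C) + (E[C])² = 0.44444444 + 0.44444444 = 0.88888889

0.88888889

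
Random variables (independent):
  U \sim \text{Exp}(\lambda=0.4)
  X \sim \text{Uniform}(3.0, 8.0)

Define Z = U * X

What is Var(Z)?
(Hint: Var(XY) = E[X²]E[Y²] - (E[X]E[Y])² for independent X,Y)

Var(XY) = E[X²]E[Y²] - (E[X]E[Y])²
E[U] = 2.5, Var(U) = 6.25
E[X] = 5.5, Var(X) = 2.0833333
E[U²] = 6.25 + 2.5² = 12.5
E[X²] = 2.0833333 + 5.5² = 32.333333
Var(Z) = 12.5*32.333333 - (2.5*5.5)²
= 404.16667 - 189.0625 = 215.10417

215.10417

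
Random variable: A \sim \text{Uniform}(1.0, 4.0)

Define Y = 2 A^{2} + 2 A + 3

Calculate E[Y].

E[Y] = 2*E[A²] + 2*E[A] + 3
E[A] = 2.5
E[A²] = Var(A) + (E[A])² = 0.75 + 6.25 = 7
E[Y] = 2*7 + 2*2.5 + 3 = 22

22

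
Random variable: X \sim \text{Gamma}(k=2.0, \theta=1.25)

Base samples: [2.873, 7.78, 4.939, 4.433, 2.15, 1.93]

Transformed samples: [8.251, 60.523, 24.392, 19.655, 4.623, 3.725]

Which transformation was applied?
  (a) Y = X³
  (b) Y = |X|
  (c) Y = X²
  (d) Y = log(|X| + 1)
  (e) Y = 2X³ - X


Checking option (c) Y = X²:
  X = 2.873 -> Y = 8.251 ✓
  X = 7.78 -> Y = 60.523 ✓
  X = 4.939 -> Y = 24.392 ✓
All samples match this transformation.

(c) X²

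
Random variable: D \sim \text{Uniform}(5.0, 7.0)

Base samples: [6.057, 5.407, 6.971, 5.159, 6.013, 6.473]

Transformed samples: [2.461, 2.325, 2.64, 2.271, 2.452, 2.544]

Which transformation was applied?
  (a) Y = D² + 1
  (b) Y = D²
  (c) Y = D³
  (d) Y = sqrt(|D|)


Checking option (d) Y = sqrt(|D|):
  D = 6.057 -> Y = 2.461 ✓
  D = 5.407 -> Y = 2.325 ✓
  D = 6.971 -> Y = 2.64 ✓
All samples match this transformation.

(d) sqrt(|D|)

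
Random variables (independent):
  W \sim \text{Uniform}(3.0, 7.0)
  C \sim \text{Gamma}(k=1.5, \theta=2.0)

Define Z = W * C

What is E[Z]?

For independent RVs: E[XY] = E[X]*E[Y]
E[W] = 5
E[C] = 3
E[Z] = 5 * 3 = 15

15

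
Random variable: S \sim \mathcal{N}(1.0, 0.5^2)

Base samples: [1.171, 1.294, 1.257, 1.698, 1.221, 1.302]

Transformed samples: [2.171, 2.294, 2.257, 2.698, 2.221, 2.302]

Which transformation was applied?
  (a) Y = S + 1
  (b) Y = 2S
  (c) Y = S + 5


Checking option (a) Y = S + 1:
  S = 1.171 -> Y = 2.171 ✓
  S = 1.294 -> Y = 2.294 ✓
  S = 1.257 -> Y = 2.257 ✓
All samples match this transformation.

(a) S + 1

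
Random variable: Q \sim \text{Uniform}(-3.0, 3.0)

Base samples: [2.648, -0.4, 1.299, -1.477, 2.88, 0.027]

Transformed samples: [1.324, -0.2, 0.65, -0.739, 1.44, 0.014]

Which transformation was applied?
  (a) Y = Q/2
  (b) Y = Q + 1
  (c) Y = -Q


Checking option (a) Y = Q/2:
  Q = 2.648 -> Y = 1.324 ✓
  Q = -0.4 -> Y = -0.2 ✓
  Q = 1.299 -> Y = 0.65 ✓
All samples match this transformation.

(a) Q/2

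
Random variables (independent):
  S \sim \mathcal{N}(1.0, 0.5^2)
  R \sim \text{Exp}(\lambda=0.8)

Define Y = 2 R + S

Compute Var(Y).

For independent RVs: Var(aX + bY) = a²Var(X) + b²Var(Y)
Var(S) = 0.25
Var(R) = 1.5625
Var(Y) = 1²*0.25 + 2²*1.5625
= 1*0.25 + 4*1.5625 = 6.5

6.5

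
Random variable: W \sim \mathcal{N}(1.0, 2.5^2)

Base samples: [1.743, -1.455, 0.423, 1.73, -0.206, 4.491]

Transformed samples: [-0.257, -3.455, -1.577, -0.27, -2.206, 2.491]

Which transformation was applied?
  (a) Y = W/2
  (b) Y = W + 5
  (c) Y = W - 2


Checking option (c) Y = W - 2:
  W = 1.743 -> Y = -0.257 ✓
  W = -1.455 -> Y = -3.455 ✓
  W = 0.423 -> Y = -1.577 ✓
All samples match this transformation.

(c) W - 2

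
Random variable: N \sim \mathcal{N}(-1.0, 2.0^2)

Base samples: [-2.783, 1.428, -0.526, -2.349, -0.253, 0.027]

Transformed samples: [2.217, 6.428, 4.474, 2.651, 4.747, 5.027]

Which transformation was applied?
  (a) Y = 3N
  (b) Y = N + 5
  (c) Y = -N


Checking option (b) Y = N + 5:
  N = -2.783 -> Y = 2.217 ✓
  N = 1.428 -> Y = 6.428 ✓
  N = -0.526 -> Y = 4.474 ✓
All samples match this transformation.

(b) N + 5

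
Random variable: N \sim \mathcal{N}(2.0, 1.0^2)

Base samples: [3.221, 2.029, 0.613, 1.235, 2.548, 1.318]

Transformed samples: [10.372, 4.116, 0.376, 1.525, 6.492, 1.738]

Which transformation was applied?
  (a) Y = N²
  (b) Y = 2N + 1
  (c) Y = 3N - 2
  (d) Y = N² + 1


Checking option (a) Y = N²:
  N = 3.221 -> Y = 10.372 ✓
  N = 2.029 -> Y = 4.116 ✓
  N = 0.613 -> Y = 0.376 ✓
All samples match this transformation.

(a) N²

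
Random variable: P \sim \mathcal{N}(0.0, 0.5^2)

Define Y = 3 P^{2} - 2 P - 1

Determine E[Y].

E[Y] = 3*E[P²] - 2*E[P] - 1
E[P] = 0
E[P²] = Var(P) + (E[P])² = 0.25 + 0 = 0.25
E[Y] = 3*0.25 - 2*0 - 1 = -0.25

-0.25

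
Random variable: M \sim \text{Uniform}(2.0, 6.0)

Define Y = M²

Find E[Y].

Using E[X²] = Var(X) + (E[X])²:
E[M] = 4
Var(M) = (6 - 2)^2/12 = 1.3333333
E[M²] = 1.3333333 + 4² = 1.3333333 + 16 = 17.333333

17.333333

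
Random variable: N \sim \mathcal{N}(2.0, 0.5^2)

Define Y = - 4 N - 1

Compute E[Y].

For Y = -4N - 1:
E[Y] = -4 * E[N] - 1
E[N] = 2.0 = 2
E[Y] = -4 * 2 - 1 = -9

-9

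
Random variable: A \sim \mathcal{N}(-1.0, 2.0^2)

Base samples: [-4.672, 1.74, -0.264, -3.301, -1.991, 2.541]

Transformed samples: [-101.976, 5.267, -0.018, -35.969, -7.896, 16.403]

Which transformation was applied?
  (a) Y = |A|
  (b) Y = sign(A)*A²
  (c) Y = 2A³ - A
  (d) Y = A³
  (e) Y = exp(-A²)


Checking option (d) Y = A³:
  A = -4.672 -> Y = -101.976 ✓
  A = 1.74 -> Y = 5.267 ✓
  A = -0.264 -> Y = -0.018 ✓
All samples match this transformation.

(d) A³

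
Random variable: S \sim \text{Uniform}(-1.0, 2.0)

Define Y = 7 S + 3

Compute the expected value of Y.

For Y = 7S + 3:
E[Y] = 7 * E[S] + 3
E[S] = (-1 + 2)/2 = 0.5
E[Y] = 7 * 0.5 + 3 = 6.5

6.5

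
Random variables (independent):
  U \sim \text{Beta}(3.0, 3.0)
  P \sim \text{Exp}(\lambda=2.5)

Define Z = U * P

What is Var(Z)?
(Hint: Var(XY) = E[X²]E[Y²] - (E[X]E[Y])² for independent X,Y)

Var(XY) = E[X²]E[Y²] - (E[X]E[Y])²
E[U] = 0.5, Var(U) = 0.035714286
E[P] = 0.4, Var(P) = 0.16
E[U²] = 0.035714286 + 0.5² = 0.28571429
E[P²] = 0.16 + 0.4² = 0.32
Var(Z) = 0.28571429*0.32 - (0.5*0.4)²
= 0.091428571 - 0.04 = 0.051428571

0.051428571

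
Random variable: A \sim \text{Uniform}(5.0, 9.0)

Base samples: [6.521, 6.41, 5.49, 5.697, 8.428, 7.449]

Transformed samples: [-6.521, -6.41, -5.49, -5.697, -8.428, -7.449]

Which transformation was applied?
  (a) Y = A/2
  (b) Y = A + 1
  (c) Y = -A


Checking option (c) Y = -A:
  A = 6.521 -> Y = -6.521 ✓
  A = 6.41 -> Y = -6.41 ✓
  A = 5.49 -> Y = -5.49 ✓
All samples match this transformation.

(c) -A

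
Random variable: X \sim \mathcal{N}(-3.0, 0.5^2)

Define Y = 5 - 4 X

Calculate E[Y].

For Y = -4X + 5:
E[Y] = -4 * E[X] + 5
E[X] = -3.0 = -3
E[Y] = -4 * (-3) + 5 = 17

17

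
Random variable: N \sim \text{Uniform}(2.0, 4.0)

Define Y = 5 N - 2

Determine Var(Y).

For Y = aN + b: Var(Y) = a² * Var(N)
Var(N) = (4 - 2)^2/12 = 0.33333333
Var(Y) = 5² * 0.33333333 = 25 * 0.33333333 = 8.3333333

8.3333333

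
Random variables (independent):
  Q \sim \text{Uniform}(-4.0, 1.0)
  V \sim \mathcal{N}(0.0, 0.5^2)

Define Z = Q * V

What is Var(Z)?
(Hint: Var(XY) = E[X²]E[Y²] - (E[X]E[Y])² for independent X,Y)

Var(XY) = E[X²]E[Y²] - (E[X]E[Y])²
E[Q] = -1.5, Var(Q) = 2.0833333
E[V] = 0, Var(V) = 0.25
E[Q²] = 2.0833333 + (-1.5)² = 4.3333333
E[V²] = 0.25 + 0² = 0.25
Var(Z) = 4.3333333*0.25 - (-1.5*0)²
= 1.0833333 - 0 = 1.0833333

1.0833333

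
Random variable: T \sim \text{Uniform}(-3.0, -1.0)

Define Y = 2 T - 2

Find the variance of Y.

For Y = aT + b: Var(Y) = a² * Var(T)
Var(T) = (-1 + 3)^2/12 = 0.33333333
Var(Y) = 2² * 0.33333333 = 4 * 0.33333333 = 1.3333333

1.3333333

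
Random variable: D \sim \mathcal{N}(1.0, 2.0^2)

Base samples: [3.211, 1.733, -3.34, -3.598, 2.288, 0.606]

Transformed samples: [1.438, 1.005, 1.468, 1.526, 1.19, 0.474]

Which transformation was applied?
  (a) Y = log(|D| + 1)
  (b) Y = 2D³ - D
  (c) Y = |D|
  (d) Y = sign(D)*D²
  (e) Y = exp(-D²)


Checking option (a) Y = log(|D| + 1):
  D = 3.211 -> Y = 1.438 ✓
  D = 1.733 -> Y = 1.005 ✓
  D = -3.34 -> Y = 1.468 ✓
All samples match this transformation.

(a) log(|D| + 1)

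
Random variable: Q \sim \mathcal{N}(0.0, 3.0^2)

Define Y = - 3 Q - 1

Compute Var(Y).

For Y = aQ + b: Var(Y) = a² * Var(Q)
Var(Q) = 3.0^2 = 9
Var(Y) = (-3)² * 9 = 9 * 9 = 81

81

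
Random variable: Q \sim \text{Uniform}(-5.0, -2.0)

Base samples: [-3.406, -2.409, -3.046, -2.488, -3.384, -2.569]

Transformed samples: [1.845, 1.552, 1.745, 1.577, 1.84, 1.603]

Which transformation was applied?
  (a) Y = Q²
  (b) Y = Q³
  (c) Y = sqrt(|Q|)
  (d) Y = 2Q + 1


Checking option (c) Y = sqrt(|Q|):
  Q = -3.406 -> Y = 1.845 ✓
  Q = -2.409 -> Y = 1.552 ✓
  Q = -3.046 -> Y = 1.745 ✓
All samples match this transformation.

(c) sqrt(|Q|)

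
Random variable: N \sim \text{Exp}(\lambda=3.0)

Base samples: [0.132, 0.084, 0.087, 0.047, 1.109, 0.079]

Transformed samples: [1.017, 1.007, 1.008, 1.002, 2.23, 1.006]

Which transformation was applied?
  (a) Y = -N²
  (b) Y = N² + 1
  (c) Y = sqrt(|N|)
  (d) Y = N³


Checking option (b) Y = N² + 1:
  N = 0.132 -> Y = 1.017 ✓
  N = 0.084 -> Y = 1.007 ✓
  N = 0.087 -> Y = 1.008 ✓
All samples match this transformation.

(b) N² + 1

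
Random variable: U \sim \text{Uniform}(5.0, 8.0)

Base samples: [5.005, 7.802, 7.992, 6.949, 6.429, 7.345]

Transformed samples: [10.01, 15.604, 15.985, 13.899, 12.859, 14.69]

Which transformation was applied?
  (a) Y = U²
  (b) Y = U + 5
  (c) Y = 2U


Checking option (c) Y = 2U:
  U = 5.005 -> Y = 10.01 ✓
  U = 7.802 -> Y = 15.604 ✓
  U = 7.992 -> Y = 15.985 ✓
All samples match this transformation.

(c) 2U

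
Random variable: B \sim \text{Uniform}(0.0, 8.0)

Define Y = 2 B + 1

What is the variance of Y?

For Y = aB + b: Var(Y) = a² * Var(B)
Var(B) = (8 - 0)^2/12 = 5.3333333
Var(Y) = 2² * 5.3333333 = 4 * 5.3333333 = 21.333333

21.333333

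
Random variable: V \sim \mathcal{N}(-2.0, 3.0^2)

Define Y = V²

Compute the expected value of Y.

Using E[X²] = Var(X) + (E[X])²:
E[V] = -2
Var(V) = 3.0^2 = 9
E[V²] = 9 + (-2)² = 9 + 4 = 13

13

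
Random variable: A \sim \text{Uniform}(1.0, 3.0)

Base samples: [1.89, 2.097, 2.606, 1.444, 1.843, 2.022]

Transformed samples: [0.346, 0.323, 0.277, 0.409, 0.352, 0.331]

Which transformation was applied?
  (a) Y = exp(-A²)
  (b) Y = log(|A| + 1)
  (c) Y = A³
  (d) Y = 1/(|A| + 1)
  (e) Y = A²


Checking option (d) Y = 1/(|A| + 1):
  A = 1.89 -> Y = 0.346 ✓
  A = 2.097 -> Y = 0.323 ✓
  A = 2.606 -> Y = 0.277 ✓
All samples match this transformation.

(d) 1/(|A| + 1)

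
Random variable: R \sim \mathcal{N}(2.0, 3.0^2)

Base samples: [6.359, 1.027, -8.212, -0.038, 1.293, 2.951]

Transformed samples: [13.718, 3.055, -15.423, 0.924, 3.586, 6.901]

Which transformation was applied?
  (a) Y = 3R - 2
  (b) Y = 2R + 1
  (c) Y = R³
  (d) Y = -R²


Checking option (b) Y = 2R + 1:
  R = 6.359 -> Y = 13.718 ✓
  R = 1.027 -> Y = 3.055 ✓
  R = -8.212 -> Y = -15.423 ✓
All samples match this transformation.

(b) 2R + 1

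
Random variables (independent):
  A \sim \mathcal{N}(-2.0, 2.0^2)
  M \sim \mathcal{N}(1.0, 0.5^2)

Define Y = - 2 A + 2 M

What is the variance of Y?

For independent RVs: Var(aX + bY) = a²Var(X) + b²Var(Y)
Var(A) = 4
Var(M) = 0.25
Var(Y) = (-2)²*4 + 2²*0.25
= 4*4 + 4*0.25 = 17

17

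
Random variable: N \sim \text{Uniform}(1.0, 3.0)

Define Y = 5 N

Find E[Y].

For Y = 5N:
E[Y] = 5 * E[N]
E[N] = (1 + 3)/2 = 2
E[Y] = 5 * 2 = 10

10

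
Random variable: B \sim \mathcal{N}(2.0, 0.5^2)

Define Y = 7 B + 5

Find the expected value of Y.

For Y = 7B + 5:
E[Y] = 7 * E[B] + 5
E[B] = 2.0 = 2
E[Y] = 7 * 2 + 5 = 19

19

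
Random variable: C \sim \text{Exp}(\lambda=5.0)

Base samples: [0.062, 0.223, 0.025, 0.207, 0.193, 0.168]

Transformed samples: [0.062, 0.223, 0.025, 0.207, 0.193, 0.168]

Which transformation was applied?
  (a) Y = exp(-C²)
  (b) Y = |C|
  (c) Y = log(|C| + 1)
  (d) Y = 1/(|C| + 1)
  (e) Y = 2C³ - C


Checking option (b) Y = |C|:
  C = 0.062 -> Y = 0.062 ✓
  C = 0.223 -> Y = 0.223 ✓
  C = 0.025 -> Y = 0.025 ✓
All samples match this transformation.

(b) |C|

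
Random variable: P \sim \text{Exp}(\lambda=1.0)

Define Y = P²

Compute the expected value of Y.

Using E[X²] = Var(X) + (E[X])²:
E[P] = 1
Var(P) = 1/1.0^2 = 1
E[P²] = 1 + 1² = 1 + 1 = 2

2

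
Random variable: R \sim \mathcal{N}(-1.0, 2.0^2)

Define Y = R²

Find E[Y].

E[R²] = Var(R) + (E[R])² = 4 + 1 = 5

5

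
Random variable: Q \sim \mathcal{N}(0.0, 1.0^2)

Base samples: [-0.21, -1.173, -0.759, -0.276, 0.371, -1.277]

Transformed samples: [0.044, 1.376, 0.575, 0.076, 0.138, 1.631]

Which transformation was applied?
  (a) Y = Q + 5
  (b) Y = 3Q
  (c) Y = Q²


Checking option (c) Y = Q²:
  Q = -0.21 -> Y = 0.044 ✓
  Q = -1.173 -> Y = 1.376 ✓
  Q = -0.759 -> Y = 0.575 ✓
All samples match this transformation.

(c) Q²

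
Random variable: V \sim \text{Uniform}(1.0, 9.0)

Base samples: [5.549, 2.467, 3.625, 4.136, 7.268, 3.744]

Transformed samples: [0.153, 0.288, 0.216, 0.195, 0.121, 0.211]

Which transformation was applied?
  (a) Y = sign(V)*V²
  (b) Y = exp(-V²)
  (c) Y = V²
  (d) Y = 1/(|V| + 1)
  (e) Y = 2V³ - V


Checking option (d) Y = 1/(|V| + 1):
  V = 5.549 -> Y = 0.153 ✓
  V = 2.467 -> Y = 0.288 ✓
  V = 3.625 -> Y = 0.216 ✓
All samples match this transformation.

(d) 1/(|V| + 1)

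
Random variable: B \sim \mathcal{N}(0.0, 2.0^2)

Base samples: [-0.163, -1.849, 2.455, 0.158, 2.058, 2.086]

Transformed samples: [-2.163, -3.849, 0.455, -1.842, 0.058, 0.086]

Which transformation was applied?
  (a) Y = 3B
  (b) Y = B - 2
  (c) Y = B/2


Checking option (b) Y = B - 2:
  B = -0.163 -> Y = -2.163 ✓
  B = -1.849 -> Y = -3.849 ✓
  B = 2.455 -> Y = 0.455 ✓
All samples match this transformation.

(b) B - 2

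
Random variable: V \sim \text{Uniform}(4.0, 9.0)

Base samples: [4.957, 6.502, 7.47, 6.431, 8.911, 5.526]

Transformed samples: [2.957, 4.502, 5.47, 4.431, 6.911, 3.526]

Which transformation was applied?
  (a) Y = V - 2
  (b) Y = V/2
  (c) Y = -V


Checking option (a) Y = V - 2:
  V = 4.957 -> Y = 2.957 ✓
  V = 6.502 -> Y = 4.502 ✓
  V = 7.47 -> Y = 5.47 ✓
All samples match this transformation.

(a) V - 2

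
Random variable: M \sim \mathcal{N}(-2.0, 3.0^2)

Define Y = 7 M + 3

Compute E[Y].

For Y = 7M + 3:
E[Y] = 7 * E[M] + 3
E[M] = -2.0 = -2
E[Y] = 7 * (-2) + 3 = -11

-11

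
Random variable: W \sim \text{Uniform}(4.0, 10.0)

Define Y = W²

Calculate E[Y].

E[W²] = Var(W) + (E[W])² = 3 + 49 = 52

52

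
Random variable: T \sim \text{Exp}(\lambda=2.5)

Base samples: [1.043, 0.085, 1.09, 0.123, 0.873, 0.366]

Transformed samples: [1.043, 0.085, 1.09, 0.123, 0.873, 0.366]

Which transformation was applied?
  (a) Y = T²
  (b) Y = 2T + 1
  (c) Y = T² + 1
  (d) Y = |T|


Checking option (d) Y = |T|:
  T = 1.043 -> Y = 1.043 ✓
  T = 0.085 -> Y = 0.085 ✓
  T = 1.09 -> Y = 1.09 ✓
All samples match this transformation.

(d) |T|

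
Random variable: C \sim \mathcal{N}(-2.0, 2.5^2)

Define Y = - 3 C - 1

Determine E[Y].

For Y = -3C - 1:
E[Y] = -3 * E[C] - 1
E[C] = -2.0 = -2
E[Y] = -3 * (-2) - 1 = 5

5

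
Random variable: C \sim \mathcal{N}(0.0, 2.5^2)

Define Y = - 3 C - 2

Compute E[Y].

For Y = -3C - 2:
E[Y] = -3 * E[C] - 2
E[C] = 0.0 = 0
E[Y] = -3 * 0 - 2 = -2

-2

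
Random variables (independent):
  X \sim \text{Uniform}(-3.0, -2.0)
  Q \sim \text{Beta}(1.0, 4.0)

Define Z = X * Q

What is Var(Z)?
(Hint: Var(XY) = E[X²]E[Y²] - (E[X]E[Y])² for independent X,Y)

Var(XY) = E[X²]E[Y²] - (E[X]E[Y])²
E[X] = -2.5, Var(X) = 0.083333333
E[Q] = 0.2, Var(Q) = 0.026666667
E[X²] = 0.083333333 + (-2.5)² = 6.3333333
E[Q²] = 0.026666667 + 0.2² = 0.066666667
Var(Z) = 6.3333333*0.066666667 - (-2.5*0.2)²
= 0.42222222 - 0.25 = 0.17222222

0.17222222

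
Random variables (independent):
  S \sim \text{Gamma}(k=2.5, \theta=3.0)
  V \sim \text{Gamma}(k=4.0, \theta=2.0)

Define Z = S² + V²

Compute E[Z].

E[Z] = E[S²] + E[V²]
E[S²] = Var(S) + E[S]² = 22.5 + 56.25 = 78.75
E[V²] = Var(V) + E[V]² = 16 + 64 = 80
E[Z] = 78.75 + 80 = 158.75

158.75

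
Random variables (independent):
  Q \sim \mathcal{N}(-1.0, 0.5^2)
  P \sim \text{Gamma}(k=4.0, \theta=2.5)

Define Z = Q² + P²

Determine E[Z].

E[Z] = E[Q²] + E[P²]
E[Q²] = Var(Q) + E[Q]² = 0.25 + 1 = 1.25
E[P²] = Var(P) + E[P]² = 25 + 100 = 125
E[Z] = 1.25 + 125 = 126.25

126.25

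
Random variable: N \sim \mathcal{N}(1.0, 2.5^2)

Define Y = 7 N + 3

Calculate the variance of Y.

For Y = aN + b: Var(Y) = a² * Var(N)
Var(N) = 2.5^2 = 6.25
Var(Y) = 7² * 6.25 = 49 * 6.25 = 306.25

306.25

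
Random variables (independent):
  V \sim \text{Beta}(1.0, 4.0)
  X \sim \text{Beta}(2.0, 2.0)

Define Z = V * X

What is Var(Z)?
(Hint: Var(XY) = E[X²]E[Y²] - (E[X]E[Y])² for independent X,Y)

Var(XY) = E[X²]E[Y²] - (E[X]E[Y])²
E[V] = 0.2, Var(V) = 0.026666667
E[X] = 0.5, Var(X) = 0.05
E[V²] = 0.026666667 + 0.2² = 0.066666667
E[X²] = 0.05 + 0.5² = 0.3
Var(Z) = 0.066666667*0.3 - (0.2*0.5)²
= 0.02 - 0.01 = 0.01

0.01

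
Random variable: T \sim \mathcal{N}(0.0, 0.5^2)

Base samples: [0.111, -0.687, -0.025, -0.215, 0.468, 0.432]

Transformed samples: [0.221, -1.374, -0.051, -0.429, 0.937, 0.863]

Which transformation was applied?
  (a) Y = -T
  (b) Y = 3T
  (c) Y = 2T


Checking option (c) Y = 2T:
  T = 0.111 -> Y = 0.221 ✓
  T = -0.687 -> Y = -1.374 ✓
  T = -0.025 -> Y = -0.051 ✓
All samples match this transformation.

(c) 2T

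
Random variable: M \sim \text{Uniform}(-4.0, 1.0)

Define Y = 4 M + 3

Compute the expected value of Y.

For Y = 4M + 3:
E[Y] = 4 * E[M] + 3
E[M] = (-4 + 1)/2 = -1.5
E[Y] = 4 * (-1.5) + 3 = -3

-3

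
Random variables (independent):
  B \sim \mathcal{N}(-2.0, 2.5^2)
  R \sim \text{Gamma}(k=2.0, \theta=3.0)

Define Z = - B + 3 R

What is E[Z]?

E[Z] = -1*E[B] + 3*E[R]
E[B] = -2
E[R] = 6
E[Z] = -1*(-2) + 3*6 = 20

20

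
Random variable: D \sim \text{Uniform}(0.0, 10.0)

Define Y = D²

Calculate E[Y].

E[D²] = Var(D) + (E[D])² = 8.3333333 + 25 = 33.333333

33.333333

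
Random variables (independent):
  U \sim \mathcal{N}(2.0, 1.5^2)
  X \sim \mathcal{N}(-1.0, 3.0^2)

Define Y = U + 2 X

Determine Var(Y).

For independent RVs: Var(aX + bY) = a²Var(X) + b²Var(Y)
Var(U) = 2.25
Var(X) = 9
Var(Y) = 1²*2.25 + 2²*9
= 1*2.25 + 4*9 = 38.25

38.25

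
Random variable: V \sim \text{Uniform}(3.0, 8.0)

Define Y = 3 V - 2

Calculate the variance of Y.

For Y = aV + b: Var(Y) = a² * Var(V)
Var(V) = (8 - 3)^2/12 = 2.0833333
Var(Y) = 3² * 2.0833333 = 9 * 2.0833333 = 18.75

18.75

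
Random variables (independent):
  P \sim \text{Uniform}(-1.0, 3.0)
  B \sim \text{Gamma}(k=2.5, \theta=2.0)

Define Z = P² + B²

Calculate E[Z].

E[Z] = E[P²] + E[B²]
E[P²] = Var(P) + E[P]² = 1.3333333 + 1 = 2.3333333
E[B²] = Var(B) + E[B]² = 10 + 25 = 35
E[Z] = 2.3333333 + 35 = 37.333333

37.333333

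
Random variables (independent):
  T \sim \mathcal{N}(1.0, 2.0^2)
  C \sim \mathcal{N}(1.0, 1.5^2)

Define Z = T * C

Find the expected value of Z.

For independent RVs: E[XY] = E[X]*E[Y]
E[T] = 1
E[C] = 1
E[Z] = 1 * 1 = 1

1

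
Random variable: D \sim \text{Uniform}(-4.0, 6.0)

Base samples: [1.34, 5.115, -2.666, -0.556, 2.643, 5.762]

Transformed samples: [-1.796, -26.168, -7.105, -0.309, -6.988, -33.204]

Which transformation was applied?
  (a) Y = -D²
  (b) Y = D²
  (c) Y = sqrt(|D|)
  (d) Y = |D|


Checking option (a) Y = -D²:
  D = 1.34 -> Y = -1.796 ✓
  D = 5.115 -> Y = -26.168 ✓
  D = -2.666 -> Y = -7.105 ✓
All samples match this transformation.

(a) -D²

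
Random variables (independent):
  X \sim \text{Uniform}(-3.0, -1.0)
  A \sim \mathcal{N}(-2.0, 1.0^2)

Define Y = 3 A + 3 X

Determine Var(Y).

For independent RVs: Var(aX + bY) = a²Var(X) + b²Var(Y)
Var(X) = 0.33333333
Var(A) = 1
Var(Y) = 3²*0.33333333 + 3²*1
= 9*0.33333333 + 9*1 = 12

12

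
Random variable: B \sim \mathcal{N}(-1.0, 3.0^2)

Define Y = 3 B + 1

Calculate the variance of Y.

For Y = aB + b: Var(Y) = a² * Var(B)
Var(B) = 3.0^2 = 9
Var(Y) = 3² * 9 = 9 * 9 = 81

81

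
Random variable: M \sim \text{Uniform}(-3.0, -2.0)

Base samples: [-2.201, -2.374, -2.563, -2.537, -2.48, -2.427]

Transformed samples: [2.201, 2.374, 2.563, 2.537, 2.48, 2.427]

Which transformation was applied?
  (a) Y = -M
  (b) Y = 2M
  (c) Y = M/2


Checking option (a) Y = -M:
  M = -2.201 -> Y = 2.201 ✓
  M = -2.374 -> Y = 2.374 ✓
  M = -2.563 -> Y = 2.563 ✓
All samples match this transformation.

(a) -M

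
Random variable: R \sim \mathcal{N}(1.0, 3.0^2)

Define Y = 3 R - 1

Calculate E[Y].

For Y = 3R - 1:
E[Y] = 3 * E[R] - 1
E[R] = 1.0 = 1
E[Y] = 3 * 1 - 1 = 2

2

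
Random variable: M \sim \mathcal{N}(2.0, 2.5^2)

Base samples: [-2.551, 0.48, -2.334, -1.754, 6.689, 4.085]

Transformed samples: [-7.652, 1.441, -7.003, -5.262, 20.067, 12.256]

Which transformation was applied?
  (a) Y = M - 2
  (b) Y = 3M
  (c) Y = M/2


Checking option (b) Y = 3M:
  M = -2.551 -> Y = -7.652 ✓
  M = 0.48 -> Y = 1.441 ✓
  M = -2.334 -> Y = -7.003 ✓
All samples match this transformation.

(b) 3M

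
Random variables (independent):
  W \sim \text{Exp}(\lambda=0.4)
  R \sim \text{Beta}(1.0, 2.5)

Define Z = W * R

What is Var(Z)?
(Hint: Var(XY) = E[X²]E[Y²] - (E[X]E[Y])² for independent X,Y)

Var(XY) = E[X²]E[Y²] - (E[X]E[Y])²
E[W] = 2.5, Var(W) = 6.25
E[R] = 0.28571429, Var(R) = 0.045351474
E[W²] = 6.25 + 2.5² = 12.5
E[R²] = 0.045351474 + 0.28571429² = 0.12698413
Var(Z) = 12.5*0.12698413 - (2.5*0.28571429)²
= 1.5873016 - 0.51020408 = 1.0770975

1.0770975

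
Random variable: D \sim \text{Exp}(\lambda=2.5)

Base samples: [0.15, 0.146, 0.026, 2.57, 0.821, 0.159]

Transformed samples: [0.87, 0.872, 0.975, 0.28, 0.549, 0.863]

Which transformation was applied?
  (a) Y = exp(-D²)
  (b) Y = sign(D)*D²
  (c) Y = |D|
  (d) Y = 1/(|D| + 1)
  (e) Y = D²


Checking option (d) Y = 1/(|D| + 1):
  D = 0.15 -> Y = 0.87 ✓
  D = 0.146 -> Y = 0.872 ✓
  D = 0.026 -> Y = 0.975 ✓
All samples match this transformation.

(d) 1/(|D| + 1)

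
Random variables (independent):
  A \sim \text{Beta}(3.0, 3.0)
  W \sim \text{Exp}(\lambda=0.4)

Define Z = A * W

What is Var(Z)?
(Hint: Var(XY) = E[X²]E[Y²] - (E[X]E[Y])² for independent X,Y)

Var(XY) = E[X²]E[Y²] - (E[X]E[Y])²
E[A] = 0.5, Var(A) = 0.035714286
E[W] = 2.5, Var(W) = 6.25
E[A²] = 0.035714286 + 0.5² = 0.28571429
E[W²] = 6.25 + 2.5² = 12.5
Var(Z) = 0.28571429*12.5 - (0.5*2.5)²
= 3.5714286 - 1.5625 = 2.0089286

2.0089286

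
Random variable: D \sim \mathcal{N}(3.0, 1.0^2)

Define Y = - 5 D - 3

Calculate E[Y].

For Y = -5D - 3:
E[Y] = -5 * E[D] - 3
E[D] = 3.0 = 3
E[Y] = -5 * 3 - 3 = -18

-18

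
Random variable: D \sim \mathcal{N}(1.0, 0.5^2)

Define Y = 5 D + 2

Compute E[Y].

For Y = 5D + 2:
E[Y] = 5 * E[D] + 2
E[D] = 1.0 = 1
E[Y] = 5 * 1 + 2 = 7

7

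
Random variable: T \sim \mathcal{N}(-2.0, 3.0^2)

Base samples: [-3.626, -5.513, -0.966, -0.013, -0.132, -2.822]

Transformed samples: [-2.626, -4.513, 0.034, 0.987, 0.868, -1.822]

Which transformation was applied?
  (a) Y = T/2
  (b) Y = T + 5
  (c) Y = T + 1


Checking option (c) Y = T + 1:
  T = -3.626 -> Y = -2.626 ✓
  T = -5.513 -> Y = -4.513 ✓
  T = -0.966 -> Y = 0.034 ✓
All samples match this transformation.

(c) T + 1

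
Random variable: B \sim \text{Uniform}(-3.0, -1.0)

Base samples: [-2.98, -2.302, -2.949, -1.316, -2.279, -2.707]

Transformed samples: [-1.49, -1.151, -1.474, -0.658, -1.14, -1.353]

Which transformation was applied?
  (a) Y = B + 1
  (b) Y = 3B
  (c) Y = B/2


Checking option (c) Y = B/2:
  B = -2.98 -> Y = -1.49 ✓
  B = -2.302 -> Y = -1.151 ✓
  B = -2.949 -> Y = -1.474 ✓
All samples match this transformation.

(c) B/2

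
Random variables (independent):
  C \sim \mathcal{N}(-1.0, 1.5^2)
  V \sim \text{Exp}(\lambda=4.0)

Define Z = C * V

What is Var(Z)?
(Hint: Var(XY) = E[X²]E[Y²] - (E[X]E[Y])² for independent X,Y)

Var(XY) = E[X²]E[Y²] - (E[X]E[Y])²
E[C] = -1, Var(C) = 2.25
E[V] = 0.25, Var(V) = 0.0625
E[C²] = 2.25 + (-1)² = 3.25
E[V²] = 0.0625 + 0.25² = 0.125
Var(Z) = 3.25*0.125 - (-1*0.25)²
= 0.40625 - 0.0625 = 0.34375

0.34375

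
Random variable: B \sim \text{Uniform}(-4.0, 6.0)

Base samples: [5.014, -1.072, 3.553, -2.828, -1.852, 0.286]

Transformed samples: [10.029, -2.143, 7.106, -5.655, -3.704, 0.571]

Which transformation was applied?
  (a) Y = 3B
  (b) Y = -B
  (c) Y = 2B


Checking option (c) Y = 2B:
  B = 5.014 -> Y = 10.029 ✓
  B = -1.072 -> Y = -2.143 ✓
  B = 3.553 -> Y = 7.106 ✓
All samples match this transformation.

(c) 2B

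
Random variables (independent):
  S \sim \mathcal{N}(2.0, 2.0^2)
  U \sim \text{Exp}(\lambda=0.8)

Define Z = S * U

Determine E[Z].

For independent RVs: E[XY] = E[X]*E[Y]
E[S] = 2
E[U] = 1.25
E[Z] = 2 * 1.25 = 2.5

2.5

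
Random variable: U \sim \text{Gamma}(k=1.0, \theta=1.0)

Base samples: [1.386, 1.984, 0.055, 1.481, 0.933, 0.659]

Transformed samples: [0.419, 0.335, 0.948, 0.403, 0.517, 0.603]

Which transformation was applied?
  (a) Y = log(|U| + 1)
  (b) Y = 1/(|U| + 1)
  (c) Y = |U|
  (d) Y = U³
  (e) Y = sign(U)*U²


Checking option (b) Y = 1/(|U| + 1):
  U = 1.386 -> Y = 0.419 ✓
  U = 1.984 -> Y = 0.335 ✓
  U = 0.055 -> Y = 0.948 ✓
All samples match this transformation.

(b) 1/(|U| + 1)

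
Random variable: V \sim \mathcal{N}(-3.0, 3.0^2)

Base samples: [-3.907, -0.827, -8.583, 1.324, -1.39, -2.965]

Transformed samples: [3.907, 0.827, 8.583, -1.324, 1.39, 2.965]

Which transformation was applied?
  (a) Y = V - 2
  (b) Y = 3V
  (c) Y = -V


Checking option (c) Y = -V:
  V = -3.907 -> Y = 3.907 ✓
  V = -0.827 -> Y = 0.827 ✓
  V = -8.583 -> Y = 8.583 ✓
All samples match this transformation.

(c) -V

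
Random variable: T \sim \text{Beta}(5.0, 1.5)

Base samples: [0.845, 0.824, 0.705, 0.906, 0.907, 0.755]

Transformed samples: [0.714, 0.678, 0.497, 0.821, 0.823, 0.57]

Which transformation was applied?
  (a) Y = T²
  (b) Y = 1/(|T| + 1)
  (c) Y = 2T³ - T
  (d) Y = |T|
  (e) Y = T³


Checking option (a) Y = T²:
  T = 0.845 -> Y = 0.714 ✓
  T = 0.824 -> Y = 0.678 ✓
  T = 0.705 -> Y = 0.497 ✓
All samples match this transformation.

(a) T²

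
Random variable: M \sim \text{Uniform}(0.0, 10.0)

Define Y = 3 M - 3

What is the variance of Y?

For Y = aM + b: Var(Y) = a² * Var(M)
Var(M) = (10 - 0)^2/12 = 8.3333333
Var(Y) = 3² * 8.3333333 = 9 * 8.3333333 = 75

75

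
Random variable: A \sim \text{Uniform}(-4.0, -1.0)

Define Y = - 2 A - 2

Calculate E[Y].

For Y = -2A - 2:
E[Y] = -2 * E[A] - 2
E[A] = (-4 - 1)/2 = -2.5
E[Y] = -2 * (-2.5) - 2 = 3

3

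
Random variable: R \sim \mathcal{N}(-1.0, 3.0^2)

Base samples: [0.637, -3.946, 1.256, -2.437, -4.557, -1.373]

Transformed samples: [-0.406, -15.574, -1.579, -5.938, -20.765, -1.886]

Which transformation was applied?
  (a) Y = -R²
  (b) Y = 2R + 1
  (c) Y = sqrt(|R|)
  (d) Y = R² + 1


Checking option (a) Y = -R²:
  R = 0.637 -> Y = -0.406 ✓
  R = -3.946 -> Y = -15.574 ✓
  R = 1.256 -> Y = -1.579 ✓
All samples match this transformation.

(a) -R²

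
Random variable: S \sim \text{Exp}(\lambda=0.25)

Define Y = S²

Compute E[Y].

E[S²] = Var(S) + (E[S])² = 16 + 16 = 32

32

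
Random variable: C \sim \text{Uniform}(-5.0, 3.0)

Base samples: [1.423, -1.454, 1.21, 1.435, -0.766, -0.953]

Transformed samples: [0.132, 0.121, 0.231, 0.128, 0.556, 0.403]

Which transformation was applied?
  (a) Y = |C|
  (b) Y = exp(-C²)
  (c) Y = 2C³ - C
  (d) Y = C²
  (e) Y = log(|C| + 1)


Checking option (b) Y = exp(-C²):
  C = 1.423 -> Y = 0.132 ✓
  C = -1.454 -> Y = 0.121 ✓
  C = 1.21 -> Y = 0.231 ✓
All samples match this transformation.

(b) exp(-C²)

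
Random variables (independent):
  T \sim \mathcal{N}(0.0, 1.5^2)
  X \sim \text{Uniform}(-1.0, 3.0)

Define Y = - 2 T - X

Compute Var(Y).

For independent RVs: Var(aX + bY) = a²Var(X) + b²Var(Y)
Var(T) = 2.25
Var(X) = 1.3333333
Var(Y) = (-2)²*2.25 + (-1)²*1.3333333
= 4*2.25 + 1*1.3333333 = 10.333333

10.333333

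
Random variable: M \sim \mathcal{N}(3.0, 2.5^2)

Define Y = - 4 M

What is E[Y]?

For Y = -4M:
E[Y] = -4 * E[M]
E[M] = 3.0 = 3
E[Y] = -4 * 3 = -12

-12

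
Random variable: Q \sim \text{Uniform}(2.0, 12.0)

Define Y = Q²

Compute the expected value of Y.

E[Q²] = Var(Q) + (E[Q])² = 8.3333333 + 49 = 57.333333

57.333333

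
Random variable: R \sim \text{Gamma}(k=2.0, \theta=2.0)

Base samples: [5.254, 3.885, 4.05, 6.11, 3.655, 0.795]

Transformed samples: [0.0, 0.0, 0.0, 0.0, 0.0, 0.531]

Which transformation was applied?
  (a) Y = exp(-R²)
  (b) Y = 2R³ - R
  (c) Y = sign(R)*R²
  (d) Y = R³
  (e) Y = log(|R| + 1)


Checking option (a) Y = exp(-R²):
  R = 5.254 -> Y = 0.0 ✓
  R = 3.885 -> Y = 0.0 ✓
  R = 4.05 -> Y = 0.0 ✓
All samples match this transformation.

(a) exp(-R²)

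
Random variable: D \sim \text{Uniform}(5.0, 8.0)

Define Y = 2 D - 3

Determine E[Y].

For Y = 2D - 3:
E[Y] = 2 * E[D] - 3
E[D] = (5 + 8)/2 = 6.5
E[Y] = 2 * 6.5 - 3 = 10

10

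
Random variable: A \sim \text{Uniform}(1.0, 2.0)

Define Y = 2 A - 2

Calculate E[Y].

For Y = 2A - 2:
E[Y] = 2 * E[A] - 2
E[A] = (1 + 2)/2 = 1.5
E[Y] = 2 * 1.5 - 2 = 1

1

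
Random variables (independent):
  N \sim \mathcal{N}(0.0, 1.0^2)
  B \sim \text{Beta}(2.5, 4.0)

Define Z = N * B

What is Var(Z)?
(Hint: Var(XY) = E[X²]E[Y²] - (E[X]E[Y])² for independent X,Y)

Var(XY) = E[X²]E[Y²] - (E[X]E[Y])²
E[N] = 0, Var(N) = 1
E[B] = 0.38461538, Var(B) = 0.031558185
E[N²] = 1 + 0² = 1
E[B²] = 0.031558185 + 0.38461538² = 0.17948718
Var(Z) = 1*0.17948718 - (0*0.38461538)²
= 0.17948718 - 0 = 0.17948718

0.17948718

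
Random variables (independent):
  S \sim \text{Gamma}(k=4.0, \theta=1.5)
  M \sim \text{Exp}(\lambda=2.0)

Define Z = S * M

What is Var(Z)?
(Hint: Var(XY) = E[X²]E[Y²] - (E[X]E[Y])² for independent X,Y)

Var(XY) = E[X²]E[Y²] - (E[X]E[Y])²
E[S] = 6, Var(S) = 9
E[M] = 0.5, Var(M) = 0.25
E[S²] = 9 + 6² = 45
E[M²] = 0.25 + 0.5² = 0.5
Var(Z) = 45*0.5 - (6*0.5)²
= 22.5 - 9 = 13.5

13.5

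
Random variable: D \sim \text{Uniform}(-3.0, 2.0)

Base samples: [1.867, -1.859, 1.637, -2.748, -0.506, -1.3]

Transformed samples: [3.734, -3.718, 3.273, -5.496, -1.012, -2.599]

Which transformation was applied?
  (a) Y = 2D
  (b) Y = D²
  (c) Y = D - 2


Checking option (a) Y = 2D:
  D = 1.867 -> Y = 3.734 ✓
  D = -1.859 -> Y = -3.718 ✓
  D = 1.637 -> Y = 3.273 ✓
All samples match this transformation.

(a) 2D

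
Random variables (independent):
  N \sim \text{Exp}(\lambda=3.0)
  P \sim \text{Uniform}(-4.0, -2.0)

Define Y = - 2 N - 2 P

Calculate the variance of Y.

For independent RVs: Var(aX + bY) = a²Var(X) + b²Var(Y)
Var(N) = 0.11111111
Var(P) = 0.33333333
Var(Y) = (-2)²*0.11111111 + (-2)²*0.33333333
= 4*0.11111111 + 4*0.33333333 = 1.7777778

1.7777778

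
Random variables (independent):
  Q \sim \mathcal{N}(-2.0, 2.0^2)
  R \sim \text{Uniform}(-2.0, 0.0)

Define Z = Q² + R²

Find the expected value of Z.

E[Z] = E[Q²] + E[R²]
E[Q²] = Var(Q) + E[Q]² = 4 + 4 = 8
E[R²] = Var(R) + E[R]² = 0.33333333 + 1 = 1.3333333
E[Z] = 8 + 1.3333333 = 9.3333333

9.3333333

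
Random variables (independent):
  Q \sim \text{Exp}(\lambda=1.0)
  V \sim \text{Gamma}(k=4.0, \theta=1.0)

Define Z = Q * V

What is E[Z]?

For independent RVs: E[XY] = E[X]*E[Y]
E[Q] = 1
E[V] = 4
E[Z] = 1 * 4 = 4

4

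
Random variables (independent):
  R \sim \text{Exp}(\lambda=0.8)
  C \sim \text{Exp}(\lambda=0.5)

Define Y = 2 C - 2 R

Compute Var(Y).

For independent RVs: Var(aX + bY) = a²Var(X) + b²Var(Y)
Var(R) = 1.5625
Var(C) = 4
Var(Y) = (-2)²*1.5625 + 2²*4
= 4*1.5625 + 4*4 = 22.25

22.25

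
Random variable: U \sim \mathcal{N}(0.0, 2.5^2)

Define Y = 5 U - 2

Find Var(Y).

For Y = aU + b: Var(Y) = a² * Var(U)
Var(U) = 2.5^2 = 6.25
Var(Y) = 5² * 6.25 = 25 * 6.25 = 156.25

156.25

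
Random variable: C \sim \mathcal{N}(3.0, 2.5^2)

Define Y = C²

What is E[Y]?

E[C²] = Var(C) + (E[C])² = 6.25 + 9 = 15.25

15.25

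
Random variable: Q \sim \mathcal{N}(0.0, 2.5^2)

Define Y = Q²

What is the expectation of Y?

Using E[X²] = Var(X) + (E[X])²:
E[Q] = 0
Var(Q) = 2.5^2 = 6.25
E[Q²] = 6.25 + 0² = 6.25 + 0 = 6.25

6.25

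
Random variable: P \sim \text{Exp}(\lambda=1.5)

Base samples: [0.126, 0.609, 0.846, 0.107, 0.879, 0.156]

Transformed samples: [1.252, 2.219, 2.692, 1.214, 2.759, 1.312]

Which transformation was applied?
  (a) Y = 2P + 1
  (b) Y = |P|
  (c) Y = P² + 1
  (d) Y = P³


Checking option (a) Y = 2P + 1:
  P = 0.126 -> Y = 1.252 ✓
  P = 0.609 -> Y = 2.219 ✓
  P = 0.846 -> Y = 2.692 ✓
All samples match this transformation.

(a) 2P + 1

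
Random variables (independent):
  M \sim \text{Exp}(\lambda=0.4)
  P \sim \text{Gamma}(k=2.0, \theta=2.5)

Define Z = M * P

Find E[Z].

For independent RVs: E[XY] = E[X]*E[Y]
E[M] = 2.5
E[P] = 5
E[Z] = 2.5 * 5 = 12.5

12.5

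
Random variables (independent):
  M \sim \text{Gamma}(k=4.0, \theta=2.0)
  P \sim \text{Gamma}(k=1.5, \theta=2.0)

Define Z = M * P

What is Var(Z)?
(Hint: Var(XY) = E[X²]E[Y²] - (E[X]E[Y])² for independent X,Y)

Var(XY) = E[X²]E[Y²] - (E[X]E[Y])²
E[M] = 8, Var(M) = 16
E[P] = 3, Var(P) = 6
E[M²] = 16 + 8² = 80
E[P²] = 6 + 3² = 15
Var(Z) = 80*15 - (8*3)²
= 1200 - 576 = 624

624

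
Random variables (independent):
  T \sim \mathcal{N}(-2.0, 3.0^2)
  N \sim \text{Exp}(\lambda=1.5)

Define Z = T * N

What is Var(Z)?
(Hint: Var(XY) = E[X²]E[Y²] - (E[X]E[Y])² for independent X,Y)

Var(XY) = E[X²]E[Y²] - (E[X]E[Y])²
E[T] = -2, Var(T) = 9
E[N] = 0.66666667, Var(N) = 0.44444444
E[T²] = 9 + (-2)² = 13
E[N²] = 0.44444444 + 0.66666667² = 0.88888889
Var(Z) = 13*0.88888889 - (-2*0.66666667)²
= 11.555556 - 1.7777778 = 9.7777778

9.7777778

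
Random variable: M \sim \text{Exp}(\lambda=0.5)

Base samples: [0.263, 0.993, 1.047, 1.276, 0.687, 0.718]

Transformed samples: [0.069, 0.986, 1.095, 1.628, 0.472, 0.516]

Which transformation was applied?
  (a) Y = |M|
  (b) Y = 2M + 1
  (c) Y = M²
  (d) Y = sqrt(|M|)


Checking option (c) Y = M²:
  M = 0.263 -> Y = 0.069 ✓
  M = 0.993 -> Y = 0.986 ✓
  M = 1.047 -> Y = 1.095 ✓
All samples match this transformation.

(c) M²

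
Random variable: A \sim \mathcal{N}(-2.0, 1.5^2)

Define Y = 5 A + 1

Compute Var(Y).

For Y = aA + b: Var(Y) = a² * Var(A)
Var(A) = 1.5^2 = 2.25
Var(Y) = 5² * 2.25 = 25 * 2.25 = 56.25

56.25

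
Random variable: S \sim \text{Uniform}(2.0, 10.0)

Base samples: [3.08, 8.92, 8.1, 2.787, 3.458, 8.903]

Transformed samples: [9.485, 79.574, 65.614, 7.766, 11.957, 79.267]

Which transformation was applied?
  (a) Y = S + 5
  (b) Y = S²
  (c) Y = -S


Checking option (b) Y = S²:
  S = 3.08 -> Y = 9.485 ✓
  S = 8.92 -> Y = 79.574 ✓
  S = 8.1 -> Y = 65.614 ✓
All samples match this transformation.

(b) S²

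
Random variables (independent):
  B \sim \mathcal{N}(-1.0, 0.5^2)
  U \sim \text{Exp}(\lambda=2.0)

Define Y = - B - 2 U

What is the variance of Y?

For independent RVs: Var(aX + bY) = a²Var(X) + b²Var(Y)
Var(B) = 0.25
Var(U) = 0.25
Var(Y) = (-1)²*0.25 + (-2)²*0.25
= 1*0.25 + 4*0.25 = 1.25

1.25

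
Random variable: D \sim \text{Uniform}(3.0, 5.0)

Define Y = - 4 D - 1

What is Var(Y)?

For Y = aD + b: Var(Y) = a² * Var(D)
Var(D) = (5 - 3)^2/12 = 0.33333333
Var(Y) = (-4)² * 0.33333333 = 16 * 0.33333333 = 5.3333333

5.3333333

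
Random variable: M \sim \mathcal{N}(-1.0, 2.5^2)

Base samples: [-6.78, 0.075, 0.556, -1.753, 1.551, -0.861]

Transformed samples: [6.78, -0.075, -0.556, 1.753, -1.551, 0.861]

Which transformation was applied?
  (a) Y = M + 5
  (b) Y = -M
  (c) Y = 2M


Checking option (b) Y = -M:
  M = -6.78 -> Y = 6.78 ✓
  M = 0.075 -> Y = -0.075 ✓
  M = 0.556 -> Y = -0.556 ✓
All samples match this transformation.

(b) -M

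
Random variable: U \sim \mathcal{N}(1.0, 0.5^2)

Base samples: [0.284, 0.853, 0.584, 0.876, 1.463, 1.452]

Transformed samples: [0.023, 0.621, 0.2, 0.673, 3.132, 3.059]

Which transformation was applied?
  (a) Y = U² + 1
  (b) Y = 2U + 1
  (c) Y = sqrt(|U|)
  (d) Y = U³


Checking option (d) Y = U³:
  U = 0.284 -> Y = 0.023 ✓
  U = 0.853 -> Y = 0.621 ✓
  U = 0.584 -> Y = 0.2 ✓
All samples match this transformation.

(d) U³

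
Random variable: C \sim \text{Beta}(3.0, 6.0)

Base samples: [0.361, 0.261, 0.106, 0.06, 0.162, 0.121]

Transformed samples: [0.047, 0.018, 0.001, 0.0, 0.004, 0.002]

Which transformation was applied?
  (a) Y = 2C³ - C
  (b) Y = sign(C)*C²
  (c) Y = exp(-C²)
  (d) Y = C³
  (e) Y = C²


Checking option (d) Y = C³:
  C = 0.361 -> Y = 0.047 ✓
  C = 0.261 -> Y = 0.018 ✓
  C = 0.106 -> Y = 0.001 ✓
All samples match this transformation.

(d) C³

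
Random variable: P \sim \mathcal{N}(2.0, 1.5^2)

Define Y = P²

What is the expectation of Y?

E[P²] = Var(P) + (E[P])² = 2.25 + 4 = 6.25

6.25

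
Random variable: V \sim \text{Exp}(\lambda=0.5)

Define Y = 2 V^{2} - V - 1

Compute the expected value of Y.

E[Y] = 2*E[V²] - 1*E[V] - 1
E[V] = 2
E[V²] = Var(V) + (E[V])² = 4 + 4 = 8
E[Y] = 2*8 - 1*2 - 1 = 13

13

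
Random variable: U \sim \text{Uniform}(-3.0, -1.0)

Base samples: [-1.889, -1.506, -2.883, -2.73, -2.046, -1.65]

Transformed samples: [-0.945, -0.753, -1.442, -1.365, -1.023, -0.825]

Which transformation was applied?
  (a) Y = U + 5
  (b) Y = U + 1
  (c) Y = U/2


Checking option (c) Y = U/2:
  U = -1.889 -> Y = -0.945 ✓
  U = -1.506 -> Y = -0.753 ✓
  U = -2.883 -> Y = -1.442 ✓
All samples match this transformation.

(c) U/2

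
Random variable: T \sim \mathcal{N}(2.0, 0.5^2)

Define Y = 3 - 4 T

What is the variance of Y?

For Y = aT + b: Var(Y) = a² * Var(T)
Var(T) = 0.5^2 = 0.25
Var(Y) = (-4)² * 0.25 = 16 * 0.25 = 4

4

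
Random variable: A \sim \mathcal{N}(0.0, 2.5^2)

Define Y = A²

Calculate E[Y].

Using E[X²] = Var(X) + (E[X])²:
E[A] = 0
Var(A) = 2.5^2 = 6.25
E[A²] = 6.25 + 0² = 6.25 + 0 = 6.25

6.25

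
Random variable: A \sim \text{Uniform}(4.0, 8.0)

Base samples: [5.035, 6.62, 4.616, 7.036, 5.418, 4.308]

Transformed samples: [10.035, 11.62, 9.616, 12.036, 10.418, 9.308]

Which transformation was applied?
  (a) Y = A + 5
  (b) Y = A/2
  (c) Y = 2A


Checking option (a) Y = A + 5:
  A = 5.035 -> Y = 10.035 ✓
  A = 6.62 -> Y = 11.62 ✓
  A = 4.616 -> Y = 9.616 ✓
All samples match this transformation.

(a) A + 5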